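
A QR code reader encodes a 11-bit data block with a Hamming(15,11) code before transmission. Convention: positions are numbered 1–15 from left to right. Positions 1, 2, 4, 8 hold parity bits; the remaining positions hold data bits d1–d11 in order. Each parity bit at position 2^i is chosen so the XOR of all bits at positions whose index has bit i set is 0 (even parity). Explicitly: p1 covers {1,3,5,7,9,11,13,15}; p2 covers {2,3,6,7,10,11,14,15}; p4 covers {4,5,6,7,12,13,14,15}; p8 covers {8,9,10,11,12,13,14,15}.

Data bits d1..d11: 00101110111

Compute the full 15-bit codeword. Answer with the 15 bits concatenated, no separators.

Place data at non-parity positions: p1 p2 0 p4 0 1 0 p8 1 1 1 0 1 1 1
p1 (pos 1,3,5,7,9,11,13,15): XOR of data positions = 0⊕0⊕0⊕1⊕1⊕1⊕1 = 0
p2 (pos 2,3,6,7,10,11,14,15): XOR of data positions = 0⊕1⊕0⊕1⊕1⊕1⊕1 = 1
p4 (pos 4,5,6,7,12,13,14,15): XOR of data positions = 0⊕1⊕0⊕0⊕1⊕1⊕1 = 0
p8 (pos 8,9,10,11,12,13,14,15): XOR of data positions = 1⊕1⊕1⊕0⊕1⊕1⊕1 = 0
Codeword: 010001001110111

010001001110111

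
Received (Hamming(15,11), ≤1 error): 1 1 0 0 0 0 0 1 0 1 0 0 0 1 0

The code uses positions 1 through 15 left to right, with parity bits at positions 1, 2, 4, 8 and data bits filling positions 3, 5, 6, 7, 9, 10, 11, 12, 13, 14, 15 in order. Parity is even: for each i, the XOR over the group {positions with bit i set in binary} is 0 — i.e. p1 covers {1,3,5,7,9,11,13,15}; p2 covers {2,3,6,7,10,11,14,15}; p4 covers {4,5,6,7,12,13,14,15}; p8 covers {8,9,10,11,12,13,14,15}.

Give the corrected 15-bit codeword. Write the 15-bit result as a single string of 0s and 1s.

110000010100011

s1 (pos 1,3,5,7,9,11,13,15): 1⊕0⊕0⊕0⊕0⊕0⊕0⊕0 = 1
s2 (pos 2,3,6,7,10,11,14,15): 1⊕0⊕0⊕0⊕1⊕0⊕1⊕0 = 1
s4 (pos 4,5,6,7,12,13,14,15): 0⊕0⊕0⊕0⊕0⊕0⊕1⊕0 = 1
s8 (pos 8,9,10,11,12,13,14,15): 1⊕0⊕1⊕0⊕0⊕0⊕1⊕0 = 1
Syndrome s8…s1 = 1111 → error at position 15.
Flip position 15: 110000010100010 → 110000010100011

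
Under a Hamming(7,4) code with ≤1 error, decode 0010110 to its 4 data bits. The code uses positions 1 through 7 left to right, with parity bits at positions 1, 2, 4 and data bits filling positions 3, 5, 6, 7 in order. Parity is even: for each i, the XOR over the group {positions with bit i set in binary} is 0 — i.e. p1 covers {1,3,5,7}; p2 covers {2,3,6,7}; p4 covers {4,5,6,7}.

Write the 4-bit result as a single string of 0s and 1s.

s1 (pos 1,3,5,7): 0⊕1⊕1⊕0 = 0
s2 (pos 2,3,6,7): 0⊕1⊕1⊕0 = 0
s4 (pos 4,5,6,7): 0⊕1⊕1⊕0 = 0
Syndrome s4…s1 = 000 → no error.
Read data bits from positions 3,5,6,7: 1110

1110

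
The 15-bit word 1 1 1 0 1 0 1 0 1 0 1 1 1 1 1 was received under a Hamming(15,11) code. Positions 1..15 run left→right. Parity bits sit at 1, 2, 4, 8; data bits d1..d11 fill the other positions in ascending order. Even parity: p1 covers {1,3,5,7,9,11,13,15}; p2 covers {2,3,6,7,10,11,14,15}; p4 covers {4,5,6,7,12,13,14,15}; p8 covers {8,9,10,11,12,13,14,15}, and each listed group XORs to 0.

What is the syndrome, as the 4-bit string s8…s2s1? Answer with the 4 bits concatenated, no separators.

s1 (pos 1,3,5,7,9,11,13,15): 1⊕1⊕1⊕1⊕1⊕1⊕1⊕1 = 0
s2 (pos 2,3,6,7,10,11,14,15): 1⊕1⊕0⊕1⊕0⊕1⊕1⊕1 = 0
s4 (pos 4,5,6,7,12,13,14,15): 0⊕1⊕0⊕1⊕1⊕1⊕1⊕1 = 0
s8 (pos 8,9,10,11,12,13,14,15): 0⊕1⊕0⊕1⊕1⊕1⊕1⊕1 = 0
Syndrome s8…s1 = 0000 → no error.

0000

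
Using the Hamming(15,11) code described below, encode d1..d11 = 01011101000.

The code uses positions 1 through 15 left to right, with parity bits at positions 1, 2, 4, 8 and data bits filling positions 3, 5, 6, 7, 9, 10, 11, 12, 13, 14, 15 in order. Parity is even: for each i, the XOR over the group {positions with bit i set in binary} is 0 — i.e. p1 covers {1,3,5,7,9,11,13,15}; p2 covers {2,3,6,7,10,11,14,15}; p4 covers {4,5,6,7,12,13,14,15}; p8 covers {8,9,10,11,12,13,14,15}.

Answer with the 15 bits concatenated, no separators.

Place data at non-parity positions: p1 p2 0 p4 1 0 1 p8 1 1 0 1 0 0 0
p1 (pos 1,3,5,7,9,11,13,15): XOR of data positions = 0⊕1⊕1⊕1⊕0⊕0⊕0 = 1
p2 (pos 2,3,6,7,10,11,14,15): XOR of data positions = 0⊕0⊕1⊕1⊕0⊕0⊕0 = 0
p4 (pos 4,5,6,7,12,13,14,15): XOR of data positions = 1⊕0⊕1⊕1⊕0⊕0⊕0 = 1
p8 (pos 8,9,10,11,12,13,14,15): XOR of data positions = 1⊕1⊕0⊕1⊕0⊕0⊕0 = 1
Codeword: 100110111101000

100110111101000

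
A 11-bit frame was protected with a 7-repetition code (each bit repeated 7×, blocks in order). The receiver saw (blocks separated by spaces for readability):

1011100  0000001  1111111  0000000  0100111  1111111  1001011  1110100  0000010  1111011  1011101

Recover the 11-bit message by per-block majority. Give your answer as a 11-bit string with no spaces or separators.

10101111011

Block 1 (1011100): 4 ones → 1
Block 2 (0000001): 1 one → 0
Block 3 (1111111): 7 ones → 1
Block 4 (0000000): 0 ones → 0
Block 5 (0100111): 4 ones → 1
Block 6 (1111111): 7 ones → 1
Block 7 (1001011): 4 ones → 1
Block 8 (1110100): 4 ones → 1
Block 9 (0000010): 1 one → 0
Block 10 (1111011): 6 ones → 1
Block 11 (1011101): 5 ones → 1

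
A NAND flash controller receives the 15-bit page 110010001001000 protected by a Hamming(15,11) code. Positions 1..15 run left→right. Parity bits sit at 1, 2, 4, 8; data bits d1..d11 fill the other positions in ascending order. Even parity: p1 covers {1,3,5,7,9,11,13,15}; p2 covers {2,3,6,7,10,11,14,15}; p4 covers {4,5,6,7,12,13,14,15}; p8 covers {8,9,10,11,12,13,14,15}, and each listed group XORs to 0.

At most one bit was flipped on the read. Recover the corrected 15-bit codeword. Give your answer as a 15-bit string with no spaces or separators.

111010001001000

s1 (pos 1,3,5,7,9,11,13,15): 1⊕0⊕1⊕0⊕1⊕0⊕0⊕0 = 1
s2 (pos 2,3,6,7,10,11,14,15): 1⊕0⊕0⊕0⊕0⊕0⊕0⊕0 = 1
s4 (pos 4,5,6,7,12,13,14,15): 0⊕1⊕0⊕0⊕1⊕0⊕0⊕0 = 0
s8 (pos 8,9,10,11,12,13,14,15): 0⊕1⊕0⊕0⊕1⊕0⊕0⊕0 = 0
Syndrome s8…s1 = 0011 → error at position 3.
Flip position 3: 110010001001000 → 111010001001000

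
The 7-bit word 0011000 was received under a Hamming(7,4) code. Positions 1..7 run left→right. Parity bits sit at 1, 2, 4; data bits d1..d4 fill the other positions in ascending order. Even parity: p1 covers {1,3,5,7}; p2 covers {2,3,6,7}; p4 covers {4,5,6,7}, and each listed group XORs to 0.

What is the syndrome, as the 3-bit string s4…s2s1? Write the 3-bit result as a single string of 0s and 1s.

111

s1 (pos 1,3,5,7): 0⊕1⊕0⊕0 = 1
s2 (pos 2,3,6,7): 0⊕1⊕0⊕0 = 1
s4 (pos 4,5,6,7): 1⊕0⊕0⊕0 = 1
Syndrome s4…s1 = 111 → error at position 7.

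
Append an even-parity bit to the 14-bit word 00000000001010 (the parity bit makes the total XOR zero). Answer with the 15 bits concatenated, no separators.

000000000010100

XOR of the 14 data bits: 0⊕0⊕0⊕0⊕0⊕0⊕0⊕0⊕0⊕0⊕1⊕0⊕1⊕0 = 0
Parity bit = 0 (so all 15 bits XOR to 0).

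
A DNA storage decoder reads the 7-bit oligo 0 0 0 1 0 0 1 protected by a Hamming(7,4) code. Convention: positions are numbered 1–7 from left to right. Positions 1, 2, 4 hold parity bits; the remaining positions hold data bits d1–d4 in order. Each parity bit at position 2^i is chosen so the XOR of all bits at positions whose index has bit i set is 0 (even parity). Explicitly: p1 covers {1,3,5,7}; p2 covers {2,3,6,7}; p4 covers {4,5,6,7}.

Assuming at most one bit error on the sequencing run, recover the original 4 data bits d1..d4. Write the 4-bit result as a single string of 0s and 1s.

s1 (pos 1,3,5,7): 0⊕0⊕0⊕1 = 1
s2 (pos 2,3,6,7): 0⊕0⊕0⊕1 = 1
s4 (pos 4,5,6,7): 1⊕0⊕0⊕1 = 0
Syndrome s4…s1 = 011 → error at position 3.
Flip position 3: 0001001 → 0011001
Read data bits from positions 3,5,6,7: 1001

1001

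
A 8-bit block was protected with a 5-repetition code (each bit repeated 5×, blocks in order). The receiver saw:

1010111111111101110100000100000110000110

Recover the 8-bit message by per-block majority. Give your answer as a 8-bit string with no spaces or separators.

11110000

Block 1 (10101): 3 ones → 1
Block 2 (11111): 5 ones → 1
Block 3 (11110): 4 ones → 1
Block 4 (11101): 4 ones → 1
Block 5 (00000): 0 ones → 0
Block 6 (10000): 1 one → 0
Block 7 (01100): 2 ones → 0
Block 8 (00110): 2 ones → 0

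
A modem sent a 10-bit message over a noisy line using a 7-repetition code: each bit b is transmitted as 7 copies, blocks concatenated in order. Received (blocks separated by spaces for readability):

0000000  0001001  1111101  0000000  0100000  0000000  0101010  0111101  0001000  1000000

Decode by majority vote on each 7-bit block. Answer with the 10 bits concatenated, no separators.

Block 1 (0000000): 0 ones → 0
Block 2 (0001001): 2 ones → 0
Block 3 (1111101): 6 ones → 1
Block 4 (0000000): 0 ones → 0
Block 5 (0100000): 1 one → 0
Block 6 (0000000): 0 ones → 0
Block 7 (0101010): 3 ones → 0
Block 8 (0111101): 5 ones → 1
Block 9 (0001000): 1 one → 0
Block 10 (1000000): 1 one → 0

0010000100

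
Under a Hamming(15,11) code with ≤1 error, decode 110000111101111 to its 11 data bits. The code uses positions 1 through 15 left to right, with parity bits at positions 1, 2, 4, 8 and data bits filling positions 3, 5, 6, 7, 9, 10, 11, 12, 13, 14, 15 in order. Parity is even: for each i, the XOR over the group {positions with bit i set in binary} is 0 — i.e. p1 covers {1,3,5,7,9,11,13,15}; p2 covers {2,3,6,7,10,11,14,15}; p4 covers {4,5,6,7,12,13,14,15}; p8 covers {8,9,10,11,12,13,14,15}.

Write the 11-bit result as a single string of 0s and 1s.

s1 (pos 1,3,5,7,9,11,13,15): 1⊕0⊕0⊕1⊕1⊕0⊕1⊕1 = 1
s2 (pos 2,3,6,7,10,11,14,15): 1⊕0⊕0⊕1⊕1⊕0⊕1⊕1 = 1
s4 (pos 4,5,6,7,12,13,14,15): 0⊕0⊕0⊕1⊕1⊕1⊕1⊕1 = 1
s8 (pos 8,9,10,11,12,13,14,15): 1⊕1⊕1⊕0⊕1⊕1⊕1⊕1 = 1
Syndrome s8…s1 = 1111 → error at position 15.
Flip position 15: 110000111101111 → 110000111101110
Read data bits from positions 3,5,6,7,9,10,11,12,13,14,15: 00011101110

00011101110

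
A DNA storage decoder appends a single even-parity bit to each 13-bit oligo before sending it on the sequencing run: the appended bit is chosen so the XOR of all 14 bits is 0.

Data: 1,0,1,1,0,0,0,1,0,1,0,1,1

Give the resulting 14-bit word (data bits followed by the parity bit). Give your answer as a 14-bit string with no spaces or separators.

10110001010111

XOR of the 13 data bits: 1⊕0⊕1⊕1⊕0⊕0⊕0⊕1⊕0⊕1⊕0⊕1⊕1 = 1
Parity bit = 1 (so all 14 bits XOR to 0).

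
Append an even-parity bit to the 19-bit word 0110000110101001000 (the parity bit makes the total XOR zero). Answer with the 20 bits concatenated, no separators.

XOR of the 19 data bits: 0⊕1⊕1⊕0⊕0⊕0⊕0⊕1⊕1⊕0⊕1⊕0⊕1⊕0⊕0⊕1⊕0⊕0⊕0 = 1
Parity bit = 1 (so all 20 bits XOR to 0).

01100001101010010001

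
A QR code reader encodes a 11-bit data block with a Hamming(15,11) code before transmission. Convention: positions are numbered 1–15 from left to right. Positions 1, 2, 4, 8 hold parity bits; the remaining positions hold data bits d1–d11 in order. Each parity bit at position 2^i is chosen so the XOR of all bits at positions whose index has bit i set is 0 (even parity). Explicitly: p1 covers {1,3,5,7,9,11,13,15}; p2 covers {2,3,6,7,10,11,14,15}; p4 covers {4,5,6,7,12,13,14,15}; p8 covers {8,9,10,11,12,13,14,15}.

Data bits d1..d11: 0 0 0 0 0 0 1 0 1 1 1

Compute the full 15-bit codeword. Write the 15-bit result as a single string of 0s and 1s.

Place data at non-parity positions: p1 p2 0 p4 0 0 0 p8 0 0 1 0 1 1 1
p1 (pos 1,3,5,7,9,11,13,15): XOR of data positions = 0⊕0⊕0⊕0⊕1⊕1⊕1 = 1
p2 (pos 2,3,6,7,10,11,14,15): XOR of data positions = 0⊕0⊕0⊕0⊕1⊕1⊕1 = 1
p4 (pos 4,5,6,7,12,13,14,15): XOR of data positions = 0⊕0⊕0⊕0⊕1⊕1⊕1 = 1
p8 (pos 8,9,10,11,12,13,14,15): XOR of data positions = 0⊕0⊕1⊕0⊕1⊕1⊕1 = 0
Codeword: 110100000010111

110100000010111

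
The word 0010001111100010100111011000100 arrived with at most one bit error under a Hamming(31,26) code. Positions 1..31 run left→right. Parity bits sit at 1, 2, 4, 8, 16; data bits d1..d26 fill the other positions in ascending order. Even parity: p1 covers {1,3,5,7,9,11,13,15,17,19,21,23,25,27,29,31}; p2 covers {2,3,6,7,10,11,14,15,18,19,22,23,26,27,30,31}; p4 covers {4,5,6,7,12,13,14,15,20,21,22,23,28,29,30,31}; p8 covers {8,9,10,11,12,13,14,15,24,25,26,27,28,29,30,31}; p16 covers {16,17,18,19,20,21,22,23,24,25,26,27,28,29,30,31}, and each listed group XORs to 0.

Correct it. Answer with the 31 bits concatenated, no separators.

s1 (pos 1,3,5,7,9,11,13,15,17,19,21,23,25,27,29,31): 0⊕1⊕0⊕1⊕1⊕1⊕0⊕1⊕1⊕0⊕1⊕0⊕1⊕0⊕1⊕0 = 1
s2 (pos 2,3,6,7,10,11,14,15,18,19,22,23,26,27,30,31): 0⊕1⊕0⊕1⊕1⊕1⊕0⊕1⊕0⊕0⊕1⊕0⊕0⊕0⊕0⊕0 = 0
s4 (pos 4,5,6,7,12,13,14,15,20,21,22,23,28,29,30,31): 0⊕0⊕0⊕1⊕0⊕0⊕0⊕1⊕1⊕1⊕1⊕0⊕0⊕1⊕0⊕0 = 0
s8 (pos 8,9,10,11,12,13,14,15,24,25,26,27,28,29,30,31): 1⊕1⊕1⊕1⊕0⊕0⊕0⊕1⊕1⊕1⊕0⊕0⊕0⊕1⊕0⊕0 = 0
s16 (pos 16,17,18,19,20,21,22,23,24,25,26,27,28,29,30,31): 0⊕1⊕0⊕0⊕1⊕1⊕1⊕0⊕1⊕1⊕0⊕0⊕0⊕1⊕0⊕0 = 1
Syndrome s16…s1 = 10001 → error at position 17.
Flip position 17: 0010001111100010100111011000100 → 0010001111100010000111011000100

0010001111100010000111011000100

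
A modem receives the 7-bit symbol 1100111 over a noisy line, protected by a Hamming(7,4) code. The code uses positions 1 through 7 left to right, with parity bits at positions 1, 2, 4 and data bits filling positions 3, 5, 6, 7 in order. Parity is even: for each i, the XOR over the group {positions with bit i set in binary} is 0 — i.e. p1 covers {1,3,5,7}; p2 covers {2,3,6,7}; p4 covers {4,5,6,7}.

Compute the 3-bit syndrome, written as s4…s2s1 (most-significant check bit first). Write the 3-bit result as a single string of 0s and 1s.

111

s1 (pos 1,3,5,7): 1⊕0⊕1⊕1 = 1
s2 (pos 2,3,6,7): 1⊕0⊕1⊕1 = 1
s4 (pos 4,5,6,7): 0⊕1⊕1⊕1 = 1
Syndrome s4…s1 = 111 → error at position 7.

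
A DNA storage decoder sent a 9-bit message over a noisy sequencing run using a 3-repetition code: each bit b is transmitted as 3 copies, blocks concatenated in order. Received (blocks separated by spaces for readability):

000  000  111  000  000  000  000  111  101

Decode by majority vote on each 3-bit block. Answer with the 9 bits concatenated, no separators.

001000011

Block 1 (000): 0 ones → 0
Block 2 (000): 0 ones → 0
Block 3 (111): 3 ones → 1
Block 4 (000): 0 ones → 0
Block 5 (000): 0 ones → 0
Block 6 (000): 0 ones → 0
Block 7 (000): 0 ones → 0
Block 8 (111): 3 ones → 1
Block 9 (101): 2 ones → 1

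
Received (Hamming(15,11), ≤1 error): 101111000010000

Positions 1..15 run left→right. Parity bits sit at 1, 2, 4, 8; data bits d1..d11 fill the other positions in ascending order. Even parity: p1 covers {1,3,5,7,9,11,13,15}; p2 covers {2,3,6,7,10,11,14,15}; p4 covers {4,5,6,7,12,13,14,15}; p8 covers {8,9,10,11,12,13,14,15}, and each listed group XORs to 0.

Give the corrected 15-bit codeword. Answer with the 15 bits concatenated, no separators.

101111000010010

s1 (pos 1,3,5,7,9,11,13,15): 1⊕1⊕1⊕0⊕0⊕1⊕0⊕0 = 0
s2 (pos 2,3,6,7,10,11,14,15): 0⊕1⊕1⊕0⊕0⊕1⊕0⊕0 = 1
s4 (pos 4,5,6,7,12,13,14,15): 1⊕1⊕1⊕0⊕0⊕0⊕0⊕0 = 1
s8 (pos 8,9,10,11,12,13,14,15): 0⊕0⊕0⊕1⊕0⊕0⊕0⊕0 = 1
Syndrome s8…s1 = 1110 → error at position 14.
Flip position 14: 101111000010000 → 101111000010010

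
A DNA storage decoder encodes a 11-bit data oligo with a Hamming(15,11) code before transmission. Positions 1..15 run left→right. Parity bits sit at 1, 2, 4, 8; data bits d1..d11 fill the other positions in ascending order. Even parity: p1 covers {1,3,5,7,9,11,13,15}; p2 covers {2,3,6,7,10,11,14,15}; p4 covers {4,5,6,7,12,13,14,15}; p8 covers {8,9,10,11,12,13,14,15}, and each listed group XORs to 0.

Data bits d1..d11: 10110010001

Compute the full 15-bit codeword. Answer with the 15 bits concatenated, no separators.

011101100010001

Place data at non-parity positions: p1 p2 1 p4 0 1 1 p8 0 0 1 0 0 0 1
p1 (pos 1,3,5,7,9,11,13,15): XOR of data positions = 1⊕0⊕1⊕0⊕1⊕0⊕1 = 0
p2 (pos 2,3,6,7,10,11,14,15): XOR of data positions = 1⊕1⊕1⊕0⊕1⊕0⊕1 = 1
p4 (pos 4,5,6,7,12,13,14,15): XOR of data positions = 0⊕1⊕1⊕0⊕0⊕0⊕1 = 1
p8 (pos 8,9,10,11,12,13,14,15): XOR of data positions = 0⊕0⊕1⊕0⊕0⊕0⊕1 = 0
Codeword: 011101100010001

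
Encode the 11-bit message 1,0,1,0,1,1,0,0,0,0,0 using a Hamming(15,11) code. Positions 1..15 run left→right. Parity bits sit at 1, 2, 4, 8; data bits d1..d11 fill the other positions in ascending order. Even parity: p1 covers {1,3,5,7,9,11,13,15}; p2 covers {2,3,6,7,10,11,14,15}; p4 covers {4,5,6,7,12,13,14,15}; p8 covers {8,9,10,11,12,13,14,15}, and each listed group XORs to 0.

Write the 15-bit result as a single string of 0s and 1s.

Place data at non-parity positions: p1 p2 1 p4 0 1 0 p8 1 1 0 0 0 0 0
p1 (pos 1,3,5,7,9,11,13,15): XOR of data positions = 1⊕0⊕0⊕1⊕0⊕0⊕0 = 0
p2 (pos 2,3,6,7,10,11,14,15): XOR of data positions = 1⊕1⊕0⊕1⊕0⊕0⊕0 = 1
p4 (pos 4,5,6,7,12,13,14,15): XOR of data positions = 0⊕1⊕0⊕0⊕0⊕0⊕0 = 1
p8 (pos 8,9,10,11,12,13,14,15): XOR of data positions = 1⊕1⊕0⊕0⊕0⊕0⊕0 = 0
Codeword: 011101001100000

011101001100000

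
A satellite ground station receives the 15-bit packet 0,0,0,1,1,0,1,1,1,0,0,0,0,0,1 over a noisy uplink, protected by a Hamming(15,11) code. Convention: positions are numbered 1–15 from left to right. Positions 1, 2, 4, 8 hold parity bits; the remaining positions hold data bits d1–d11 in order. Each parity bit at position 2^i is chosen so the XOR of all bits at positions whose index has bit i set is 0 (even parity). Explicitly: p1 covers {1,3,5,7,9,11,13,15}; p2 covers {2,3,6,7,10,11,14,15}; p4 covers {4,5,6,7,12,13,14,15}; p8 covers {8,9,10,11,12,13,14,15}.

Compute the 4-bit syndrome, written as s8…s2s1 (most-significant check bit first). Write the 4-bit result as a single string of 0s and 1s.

1000

s1 (pos 1,3,5,7,9,11,13,15): 0⊕0⊕1⊕1⊕1⊕0⊕0⊕1 = 0
s2 (pos 2,3,6,7,10,11,14,15): 0⊕0⊕0⊕1⊕0⊕0⊕0⊕1 = 0
s4 (pos 4,5,6,7,12,13,14,15): 1⊕1⊕0⊕1⊕0⊕0⊕0⊕1 = 0
s8 (pos 8,9,10,11,12,13,14,15): 1⊕1⊕0⊕0⊕0⊕0⊕0⊕1 = 1
Syndrome s8…s1 = 1000 → error at position 8.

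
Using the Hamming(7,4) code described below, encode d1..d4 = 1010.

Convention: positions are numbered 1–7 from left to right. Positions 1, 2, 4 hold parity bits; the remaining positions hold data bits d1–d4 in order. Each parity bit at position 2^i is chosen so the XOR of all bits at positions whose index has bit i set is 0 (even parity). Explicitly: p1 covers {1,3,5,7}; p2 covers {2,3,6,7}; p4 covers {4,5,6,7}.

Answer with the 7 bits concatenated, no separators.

Place data at non-parity positions: p1 p2 1 p4 0 1 0
p1 (pos 1,3,5,7): XOR of data positions = 1⊕0⊕0 = 1
p2 (pos 2,3,6,7): XOR of data positions = 1⊕1⊕0 = 0
p4 (pos 4,5,6,7): XOR of data positions = 0⊕1⊕0 = 1
Codeword: 1011010

1011010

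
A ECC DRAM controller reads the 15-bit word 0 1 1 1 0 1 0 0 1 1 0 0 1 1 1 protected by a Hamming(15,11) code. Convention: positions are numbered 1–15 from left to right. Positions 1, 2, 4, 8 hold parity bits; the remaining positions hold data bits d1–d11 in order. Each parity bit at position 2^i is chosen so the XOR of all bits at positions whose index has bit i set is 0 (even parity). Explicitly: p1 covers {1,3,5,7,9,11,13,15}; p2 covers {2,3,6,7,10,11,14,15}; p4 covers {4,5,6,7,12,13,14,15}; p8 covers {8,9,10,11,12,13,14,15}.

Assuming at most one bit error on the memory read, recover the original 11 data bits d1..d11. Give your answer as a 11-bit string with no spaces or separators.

s1 (pos 1,3,5,7,9,11,13,15): 0⊕1⊕0⊕0⊕1⊕0⊕1⊕1 = 0
s2 (pos 2,3,6,7,10,11,14,15): 1⊕1⊕1⊕0⊕1⊕0⊕1⊕1 = 0
s4 (pos 4,5,6,7,12,13,14,15): 1⊕0⊕1⊕0⊕0⊕1⊕1⊕1 = 1
s8 (pos 8,9,10,11,12,13,14,15): 0⊕1⊕1⊕0⊕0⊕1⊕1⊕1 = 1
Syndrome s8…s1 = 1100 → error at position 12.
Flip position 12: 011101001100111 → 011101001101111
Read data bits from positions 3,5,6,7,9,10,11,12,13,14,15: 10101101111

10101101111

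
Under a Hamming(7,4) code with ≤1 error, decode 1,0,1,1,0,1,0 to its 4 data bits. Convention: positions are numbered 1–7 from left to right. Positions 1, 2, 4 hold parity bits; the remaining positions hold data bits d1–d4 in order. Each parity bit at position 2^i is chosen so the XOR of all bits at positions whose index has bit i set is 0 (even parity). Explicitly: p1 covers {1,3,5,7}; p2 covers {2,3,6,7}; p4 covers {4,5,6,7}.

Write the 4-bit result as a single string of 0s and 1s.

s1 (pos 1,3,5,7): 1⊕1⊕0⊕0 = 0
s2 (pos 2,3,6,7): 0⊕1⊕1⊕0 = 0
s4 (pos 4,5,6,7): 1⊕0⊕1⊕0 = 0
Syndrome s4…s1 = 000 → no error.
Read data bits from positions 3,5,6,7: 1010

1010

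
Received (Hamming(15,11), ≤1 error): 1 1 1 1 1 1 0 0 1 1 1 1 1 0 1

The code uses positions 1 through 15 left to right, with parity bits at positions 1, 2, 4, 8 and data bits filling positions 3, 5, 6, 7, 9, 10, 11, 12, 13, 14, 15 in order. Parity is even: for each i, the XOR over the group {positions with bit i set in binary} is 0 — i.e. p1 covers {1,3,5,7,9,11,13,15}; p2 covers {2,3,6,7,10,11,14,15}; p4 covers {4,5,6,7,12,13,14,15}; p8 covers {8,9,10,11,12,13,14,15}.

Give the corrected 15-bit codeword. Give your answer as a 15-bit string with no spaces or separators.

s1 (pos 1,3,5,7,9,11,13,15): 1⊕1⊕1⊕0⊕1⊕1⊕1⊕1 = 1
s2 (pos 2,3,6,7,10,11,14,15): 1⊕1⊕1⊕0⊕1⊕1⊕0⊕1 = 0
s4 (pos 4,5,6,7,12,13,14,15): 1⊕1⊕1⊕0⊕1⊕1⊕0⊕1 = 0
s8 (pos 8,9,10,11,12,13,14,15): 0⊕1⊕1⊕1⊕1⊕1⊕0⊕1 = 0
Syndrome s8…s1 = 0001 → error at position 1.
Flip position 1: 111111001111101 → 011111001111101

011111001111101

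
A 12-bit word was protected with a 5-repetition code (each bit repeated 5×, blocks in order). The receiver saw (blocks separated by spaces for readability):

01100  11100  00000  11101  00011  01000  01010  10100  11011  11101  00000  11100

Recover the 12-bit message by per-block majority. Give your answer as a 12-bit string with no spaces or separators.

010100001101

Block 1 (01100): 2 ones → 0
Block 2 (11100): 3 ones → 1
Block 3 (00000): 0 ones → 0
Block 4 (11101): 4 ones → 1
Block 5 (00011): 2 ones → 0
Block 6 (01000): 1 one → 0
Block 7 (01010): 2 ones → 0
Block 8 (10100): 2 ones → 0
Block 9 (11011): 4 ones → 1
Block 10 (11101): 4 ones → 1
Block 11 (00000): 0 ones → 0
Block 12 (11100): 3 ones → 1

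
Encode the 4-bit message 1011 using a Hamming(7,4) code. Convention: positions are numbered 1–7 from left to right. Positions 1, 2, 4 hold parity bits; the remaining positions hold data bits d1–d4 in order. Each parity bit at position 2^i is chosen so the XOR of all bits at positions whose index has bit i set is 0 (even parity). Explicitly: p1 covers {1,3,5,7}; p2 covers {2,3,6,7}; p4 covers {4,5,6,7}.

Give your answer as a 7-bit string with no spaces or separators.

0110011

Place data at non-parity positions: p1 p2 1 p4 0 1 1
p1 (pos 1,3,5,7): XOR of data positions = 1⊕0⊕1 = 0
p2 (pos 2,3,6,7): XOR of data positions = 1⊕1⊕1 = 1
p4 (pos 4,5,6,7): XOR of data positions = 0⊕1⊕1 = 0
Codeword: 0110011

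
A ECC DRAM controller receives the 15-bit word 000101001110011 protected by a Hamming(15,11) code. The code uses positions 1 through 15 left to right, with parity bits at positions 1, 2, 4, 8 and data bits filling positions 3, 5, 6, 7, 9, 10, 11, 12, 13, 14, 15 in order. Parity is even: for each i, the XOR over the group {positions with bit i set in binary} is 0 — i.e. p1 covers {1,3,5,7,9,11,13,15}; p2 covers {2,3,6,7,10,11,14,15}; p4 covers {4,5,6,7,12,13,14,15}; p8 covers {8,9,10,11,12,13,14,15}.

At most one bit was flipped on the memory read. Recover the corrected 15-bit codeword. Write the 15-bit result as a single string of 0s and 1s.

s1 (pos 1,3,5,7,9,11,13,15): 0⊕0⊕0⊕0⊕1⊕1⊕0⊕1 = 1
s2 (pos 2,3,6,7,10,11,14,15): 0⊕0⊕1⊕0⊕1⊕1⊕1⊕1 = 1
s4 (pos 4,5,6,7,12,13,14,15): 1⊕0⊕1⊕0⊕0⊕0⊕1⊕1 = 0
s8 (pos 8,9,10,11,12,13,14,15): 0⊕1⊕1⊕1⊕0⊕0⊕1⊕1 = 1
Syndrome s8…s1 = 1011 → error at position 11.
Flip position 11: 000101001110011 → 000101001100011

000101001100011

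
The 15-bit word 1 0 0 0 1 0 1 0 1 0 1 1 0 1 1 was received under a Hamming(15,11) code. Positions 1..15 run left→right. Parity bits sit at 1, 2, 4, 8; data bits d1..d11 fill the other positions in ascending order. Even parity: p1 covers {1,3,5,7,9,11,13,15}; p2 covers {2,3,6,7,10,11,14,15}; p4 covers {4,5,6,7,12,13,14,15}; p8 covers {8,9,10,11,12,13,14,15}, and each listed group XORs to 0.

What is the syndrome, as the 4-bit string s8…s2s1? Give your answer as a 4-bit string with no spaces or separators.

1100

s1 (pos 1,3,5,7,9,11,13,15): 1⊕0⊕1⊕1⊕1⊕1⊕0⊕1 = 0
s2 (pos 2,3,6,7,10,11,14,15): 0⊕0⊕0⊕1⊕0⊕1⊕1⊕1 = 0
s4 (pos 4,5,6,7,12,13,14,15): 0⊕1⊕0⊕1⊕1⊕0⊕1⊕1 = 1
s8 (pos 8,9,10,11,12,13,14,15): 0⊕1⊕0⊕1⊕1⊕0⊕1⊕1 = 1
Syndrome s8…s1 = 1100 → error at position 12.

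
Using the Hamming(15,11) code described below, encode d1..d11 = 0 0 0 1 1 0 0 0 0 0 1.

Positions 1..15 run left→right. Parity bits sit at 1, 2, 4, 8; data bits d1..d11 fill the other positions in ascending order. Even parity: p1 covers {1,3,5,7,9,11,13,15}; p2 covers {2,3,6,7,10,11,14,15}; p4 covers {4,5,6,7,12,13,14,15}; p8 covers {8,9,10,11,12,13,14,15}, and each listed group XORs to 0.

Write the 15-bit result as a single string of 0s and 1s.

100000101000001

Place data at non-parity positions: p1 p2 0 p4 0 0 1 p8 1 0 0 0 0 0 1
p1 (pos 1,3,5,7,9,11,13,15): XOR of data positions = 0⊕0⊕1⊕1⊕0⊕0⊕1 = 1
p2 (pos 2,3,6,7,10,11,14,15): XOR of data positions = 0⊕0⊕1⊕0⊕0⊕0⊕1 = 0
p4 (pos 4,5,6,7,12,13,14,15): XOR of data positions = 0⊕0⊕1⊕0⊕0⊕0⊕1 = 0
p8 (pos 8,9,10,11,12,13,14,15): XOR of data positions = 1⊕0⊕0⊕0⊕0⊕0⊕1 = 0
Codeword: 100000101000001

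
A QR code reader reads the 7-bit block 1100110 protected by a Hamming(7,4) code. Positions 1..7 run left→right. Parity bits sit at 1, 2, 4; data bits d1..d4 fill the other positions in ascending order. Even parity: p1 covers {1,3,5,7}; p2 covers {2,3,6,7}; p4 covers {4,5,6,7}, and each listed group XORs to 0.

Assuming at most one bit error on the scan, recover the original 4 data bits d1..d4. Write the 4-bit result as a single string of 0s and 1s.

s1 (pos 1,3,5,7): 1⊕0⊕1⊕0 = 0
s2 (pos 2,3,6,7): 1⊕0⊕1⊕0 = 0
s4 (pos 4,5,6,7): 0⊕1⊕1⊕0 = 0
Syndrome s4…s1 = 000 → no error.
Read data bits from positions 3,5,6,7: 0110

0110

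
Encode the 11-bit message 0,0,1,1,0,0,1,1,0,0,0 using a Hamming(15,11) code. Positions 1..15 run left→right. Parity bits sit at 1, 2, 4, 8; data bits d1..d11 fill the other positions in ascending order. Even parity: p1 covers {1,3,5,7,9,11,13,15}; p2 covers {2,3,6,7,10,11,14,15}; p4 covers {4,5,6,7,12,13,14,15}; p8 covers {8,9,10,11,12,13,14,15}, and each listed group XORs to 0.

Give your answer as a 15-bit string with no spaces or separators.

Place data at non-parity positions: p1 p2 0 p4 0 1 1 p8 0 0 1 1 0 0 0
p1 (pos 1,3,5,7,9,11,13,15): XOR of data positions = 0⊕0⊕1⊕0⊕1⊕0⊕0 = 0
p2 (pos 2,3,6,7,10,11,14,15): XOR of data positions = 0⊕1⊕1⊕0⊕1⊕0⊕0 = 1
p4 (pos 4,5,6,7,12,13,14,15): XOR of data positions = 0⊕1⊕1⊕1⊕0⊕0⊕0 = 1
p8 (pos 8,9,10,11,12,13,14,15): XOR of data positions = 0⊕0⊕1⊕1⊕0⊕0⊕0 = 0
Codeword: 010101100011000

010101100011000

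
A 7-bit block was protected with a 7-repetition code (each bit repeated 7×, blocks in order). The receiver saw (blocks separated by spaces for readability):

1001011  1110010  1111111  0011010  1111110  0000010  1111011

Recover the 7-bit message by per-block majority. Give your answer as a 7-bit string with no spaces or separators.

Block 1 (1001011): 4 ones → 1
Block 2 (1110010): 4 ones → 1
Block 3 (1111111): 7 ones → 1
Block 4 (0011010): 3 ones → 0
Block 5 (1111110): 6 ones → 1
Block 6 (0000010): 1 one → 0
Block 7 (1111011): 6 ones → 1

1110101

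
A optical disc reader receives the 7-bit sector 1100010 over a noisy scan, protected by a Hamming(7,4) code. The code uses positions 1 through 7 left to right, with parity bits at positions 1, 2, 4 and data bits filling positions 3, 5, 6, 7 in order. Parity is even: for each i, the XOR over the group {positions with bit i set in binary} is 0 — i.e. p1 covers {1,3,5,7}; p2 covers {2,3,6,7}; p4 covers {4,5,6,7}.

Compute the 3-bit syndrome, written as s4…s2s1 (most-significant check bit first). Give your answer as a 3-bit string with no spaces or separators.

101

s1 (pos 1,3,5,7): 1⊕0⊕0⊕0 = 1
s2 (pos 2,3,6,7): 1⊕0⊕1⊕0 = 0
s4 (pos 4,5,6,7): 0⊕0⊕1⊕0 = 1
Syndrome s4…s1 = 101 → error at position 5.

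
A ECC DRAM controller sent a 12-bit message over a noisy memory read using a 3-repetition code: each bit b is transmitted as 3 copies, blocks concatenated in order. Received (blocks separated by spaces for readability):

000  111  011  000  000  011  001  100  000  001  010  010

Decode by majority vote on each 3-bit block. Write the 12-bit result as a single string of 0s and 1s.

011001000000

Block 1 (000): 0 ones → 0
Block 2 (111): 3 ones → 1
Block 3 (011): 2 ones → 1
Block 4 (000): 0 ones → 0
Block 5 (000): 0 ones → 0
Block 6 (011): 2 ones → 1
Block 7 (001): 1 one → 0
Block 8 (100): 1 one → 0
Block 9 (000): 0 ones → 0
Block 10 (001): 1 one → 0
Block 11 (010): 1 one → 0
Block 12 (010): 1 one → 0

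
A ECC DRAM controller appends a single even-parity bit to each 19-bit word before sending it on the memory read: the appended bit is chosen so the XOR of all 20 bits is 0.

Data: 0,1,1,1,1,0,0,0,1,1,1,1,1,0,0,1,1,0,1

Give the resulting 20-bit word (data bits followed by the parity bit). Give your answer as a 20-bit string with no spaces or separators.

01111000111110011010

XOR of the 19 data bits: 0⊕1⊕1⊕1⊕1⊕0⊕0⊕0⊕1⊕1⊕1⊕1⊕1⊕0⊕0⊕1⊕1⊕0⊕1 = 0
Parity bit = 0 (so all 20 bits XOR to 0).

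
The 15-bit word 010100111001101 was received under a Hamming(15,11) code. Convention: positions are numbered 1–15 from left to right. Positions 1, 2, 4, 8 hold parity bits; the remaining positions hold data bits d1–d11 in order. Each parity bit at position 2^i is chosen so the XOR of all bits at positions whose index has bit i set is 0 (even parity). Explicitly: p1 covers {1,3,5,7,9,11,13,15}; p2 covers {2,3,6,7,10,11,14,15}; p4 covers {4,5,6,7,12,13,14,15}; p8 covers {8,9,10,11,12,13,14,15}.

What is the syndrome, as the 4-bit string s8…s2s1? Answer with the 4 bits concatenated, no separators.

s1 (pos 1,3,5,7,9,11,13,15): 0⊕0⊕0⊕1⊕1⊕0⊕1⊕1 = 0
s2 (pos 2,3,6,7,10,11,14,15): 1⊕0⊕0⊕1⊕0⊕0⊕0⊕1 = 1
s4 (pos 4,5,6,7,12,13,14,15): 1⊕0⊕0⊕1⊕1⊕1⊕0⊕1 = 1
s8 (pos 8,9,10,11,12,13,14,15): 1⊕1⊕0⊕0⊕1⊕1⊕0⊕1 = 1
Syndrome s8…s1 = 1110 → error at position 14.

1110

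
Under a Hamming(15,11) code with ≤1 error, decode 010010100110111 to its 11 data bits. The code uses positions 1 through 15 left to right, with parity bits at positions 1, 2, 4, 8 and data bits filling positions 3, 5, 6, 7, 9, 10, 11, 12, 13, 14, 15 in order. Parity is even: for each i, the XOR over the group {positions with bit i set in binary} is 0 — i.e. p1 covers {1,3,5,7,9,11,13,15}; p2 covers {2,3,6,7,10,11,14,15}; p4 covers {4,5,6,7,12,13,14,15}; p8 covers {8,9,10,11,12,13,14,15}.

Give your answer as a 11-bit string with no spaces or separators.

s1 (pos 1,3,5,7,9,11,13,15): 0⊕0⊕1⊕1⊕0⊕1⊕1⊕1 = 1
s2 (pos 2,3,6,7,10,11,14,15): 1⊕0⊕0⊕1⊕1⊕1⊕1⊕1 = 0
s4 (pos 4,5,6,7,12,13,14,15): 0⊕1⊕0⊕1⊕0⊕1⊕1⊕1 = 1
s8 (pos 8,9,10,11,12,13,14,15): 0⊕0⊕1⊕1⊕0⊕1⊕1⊕1 = 1
Syndrome s8…s1 = 1101 → error at position 13.
Flip position 13: 010010100110111 → 010010100110011
Read data bits from positions 3,5,6,7,9,10,11,12,13,14,15: 01010110011

01010110011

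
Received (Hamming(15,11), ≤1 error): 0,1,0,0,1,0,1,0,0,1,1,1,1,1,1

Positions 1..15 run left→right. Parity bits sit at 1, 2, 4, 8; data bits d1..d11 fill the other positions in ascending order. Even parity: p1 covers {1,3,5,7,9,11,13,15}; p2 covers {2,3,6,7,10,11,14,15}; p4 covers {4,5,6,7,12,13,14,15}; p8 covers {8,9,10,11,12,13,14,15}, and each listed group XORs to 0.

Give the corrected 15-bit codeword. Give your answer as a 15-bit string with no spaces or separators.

s1 (pos 1,3,5,7,9,11,13,15): 0⊕0⊕1⊕1⊕0⊕1⊕1⊕1 = 1
s2 (pos 2,3,6,7,10,11,14,15): 1⊕0⊕0⊕1⊕1⊕1⊕1⊕1 = 0
s4 (pos 4,5,6,7,12,13,14,15): 0⊕1⊕0⊕1⊕1⊕1⊕1⊕1 = 0
s8 (pos 8,9,10,11,12,13,14,15): 0⊕0⊕1⊕1⊕1⊕1⊕1⊕1 = 0
Syndrome s8…s1 = 0001 → error at position 1.
Flip position 1: 010010100111111 → 110010100111111

110010100111111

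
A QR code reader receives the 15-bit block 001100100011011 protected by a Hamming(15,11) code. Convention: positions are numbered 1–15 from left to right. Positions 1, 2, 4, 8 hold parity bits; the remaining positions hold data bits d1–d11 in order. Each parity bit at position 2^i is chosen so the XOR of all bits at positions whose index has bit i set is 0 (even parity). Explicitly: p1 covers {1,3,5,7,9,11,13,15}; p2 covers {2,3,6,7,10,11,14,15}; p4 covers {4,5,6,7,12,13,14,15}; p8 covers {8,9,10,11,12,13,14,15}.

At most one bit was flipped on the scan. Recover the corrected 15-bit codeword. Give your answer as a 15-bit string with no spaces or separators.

001101100011011

s1 (pos 1,3,5,7,9,11,13,15): 0⊕1⊕0⊕1⊕0⊕1⊕0⊕1 = 0
s2 (pos 2,3,6,7,10,11,14,15): 0⊕1⊕0⊕1⊕0⊕1⊕1⊕1 = 1
s4 (pos 4,5,6,7,12,13,14,15): 1⊕0⊕0⊕1⊕1⊕0⊕1⊕1 = 1
s8 (pos 8,9,10,11,12,13,14,15): 0⊕0⊕0⊕1⊕1⊕0⊕1⊕1 = 0
Syndrome s8…s1 = 0110 → error at position 6.
Flip position 6: 001100100011011 → 001101100011011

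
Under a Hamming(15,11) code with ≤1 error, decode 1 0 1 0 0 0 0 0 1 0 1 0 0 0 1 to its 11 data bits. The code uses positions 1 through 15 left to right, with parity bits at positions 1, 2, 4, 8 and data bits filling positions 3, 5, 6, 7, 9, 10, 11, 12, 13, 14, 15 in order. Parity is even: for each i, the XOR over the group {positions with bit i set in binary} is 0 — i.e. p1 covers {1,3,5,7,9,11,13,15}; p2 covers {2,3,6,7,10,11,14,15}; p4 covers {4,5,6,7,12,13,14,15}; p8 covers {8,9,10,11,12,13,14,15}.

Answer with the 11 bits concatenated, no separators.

s1 (pos 1,3,5,7,9,11,13,15): 1⊕1⊕0⊕0⊕1⊕1⊕0⊕1 = 1
s2 (pos 2,3,6,7,10,11,14,15): 0⊕1⊕0⊕0⊕0⊕1⊕0⊕1 = 1
s4 (pos 4,5,6,7,12,13,14,15): 0⊕0⊕0⊕0⊕0⊕0⊕0⊕1 = 1
s8 (pos 8,9,10,11,12,13,14,15): 0⊕1⊕0⊕1⊕0⊕0⊕0⊕1 = 1
Syndrome s8…s1 = 1111 → error at position 15.
Flip position 15: 101000001010001 → 101000001010000
Read data bits from positions 3,5,6,7,9,10,11,12,13,14,15: 10001010000

10001010000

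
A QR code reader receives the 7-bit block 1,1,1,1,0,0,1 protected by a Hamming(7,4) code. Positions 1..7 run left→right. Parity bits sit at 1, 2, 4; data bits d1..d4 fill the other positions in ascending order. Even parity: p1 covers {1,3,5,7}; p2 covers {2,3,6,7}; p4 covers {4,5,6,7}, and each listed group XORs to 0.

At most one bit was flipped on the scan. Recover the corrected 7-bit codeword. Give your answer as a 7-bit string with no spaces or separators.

s1 (pos 1,3,5,7): 1⊕1⊕0⊕1 = 1
s2 (pos 2,3,6,7): 1⊕1⊕0⊕1 = 1
s4 (pos 4,5,6,7): 1⊕0⊕0⊕1 = 0
Syndrome s4…s1 = 011 → error at position 3.
Flip position 3: 1111001 → 1101001

1101001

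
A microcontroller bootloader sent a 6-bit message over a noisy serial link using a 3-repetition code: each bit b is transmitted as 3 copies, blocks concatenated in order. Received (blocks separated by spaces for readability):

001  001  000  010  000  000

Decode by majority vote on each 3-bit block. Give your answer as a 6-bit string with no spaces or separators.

Block 1 (001): 1 one → 0
Block 2 (001): 1 one → 0
Block 3 (000): 0 ones → 0
Block 4 (010): 1 one → 0
Block 5 (000): 0 ones → 0
Block 6 (000): 0 ones → 0

000000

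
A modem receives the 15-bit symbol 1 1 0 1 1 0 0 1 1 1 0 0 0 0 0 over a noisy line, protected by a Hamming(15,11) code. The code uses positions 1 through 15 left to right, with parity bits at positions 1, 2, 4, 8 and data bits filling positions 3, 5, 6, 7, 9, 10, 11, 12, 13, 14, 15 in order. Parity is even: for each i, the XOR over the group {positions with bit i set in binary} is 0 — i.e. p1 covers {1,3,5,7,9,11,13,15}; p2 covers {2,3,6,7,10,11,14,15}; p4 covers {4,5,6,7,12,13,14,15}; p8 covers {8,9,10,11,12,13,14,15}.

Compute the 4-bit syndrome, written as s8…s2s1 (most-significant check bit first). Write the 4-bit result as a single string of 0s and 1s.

1001

s1 (pos 1,3,5,7,9,11,13,15): 1⊕0⊕1⊕0⊕1⊕0⊕0⊕0 = 1
s2 (pos 2,3,6,7,10,11,14,15): 1⊕0⊕0⊕0⊕1⊕0⊕0⊕0 = 0
s4 (pos 4,5,6,7,12,13,14,15): 1⊕1⊕0⊕0⊕0⊕0⊕0⊕0 = 0
s8 (pos 8,9,10,11,12,13,14,15): 1⊕1⊕1⊕0⊕0⊕0⊕0⊕0 = 1
Syndrome s8…s1 = 1001 → error at position 9.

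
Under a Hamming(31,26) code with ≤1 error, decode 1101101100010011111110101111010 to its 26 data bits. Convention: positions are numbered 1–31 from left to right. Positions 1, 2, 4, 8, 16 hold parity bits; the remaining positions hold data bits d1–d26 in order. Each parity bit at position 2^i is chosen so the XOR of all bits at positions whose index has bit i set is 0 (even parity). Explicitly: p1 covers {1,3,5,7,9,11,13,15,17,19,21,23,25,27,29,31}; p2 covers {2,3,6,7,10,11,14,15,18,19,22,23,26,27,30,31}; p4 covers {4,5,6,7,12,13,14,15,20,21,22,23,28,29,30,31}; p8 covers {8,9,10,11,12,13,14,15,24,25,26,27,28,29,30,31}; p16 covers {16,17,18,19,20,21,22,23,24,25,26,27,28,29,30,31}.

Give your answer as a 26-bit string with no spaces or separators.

01010001001111110101111010

s1 (pos 1,3,5,7,9,11,13,15,17,19,21,23,25,27,29,31): 1⊕0⊕1⊕1⊕0⊕0⊕0⊕1⊕1⊕1⊕1⊕1⊕1⊕1⊕0⊕0 = 0
s2 (pos 2,3,6,7,10,11,14,15,18,19,22,23,26,27,30,31): 1⊕0⊕0⊕1⊕0⊕0⊕0⊕1⊕1⊕1⊕0⊕1⊕1⊕1⊕1⊕0 = 1
s4 (pos 4,5,6,7,12,13,14,15,20,21,22,23,28,29,30,31): 1⊕1⊕0⊕1⊕1⊕0⊕0⊕1⊕1⊕1⊕0⊕1⊕1⊕0⊕1⊕0 = 0
s8 (pos 8,9,10,11,12,13,14,15,24,25,26,27,28,29,30,31): 1⊕0⊕0⊕0⊕1⊕0⊕0⊕1⊕0⊕1⊕1⊕1⊕1⊕0⊕1⊕0 = 0
s16 (pos 16,17,18,19,20,21,22,23,24,25,26,27,28,29,30,31): 1⊕1⊕1⊕1⊕1⊕1⊕0⊕1⊕0⊕1⊕1⊕1⊕1⊕0⊕1⊕0 = 0
Syndrome s16…s1 = 00010 → error at position 2.
Flip position 2: 1101101100010011111110101111010 → 1001101100010011111110101111010
Read data bits from positions 3,5,6,7,9,10,11,12,13,14,15,17,18,19,20,21,22,23,24,25,26,27,28,29,30,31: 01010001001111110101111010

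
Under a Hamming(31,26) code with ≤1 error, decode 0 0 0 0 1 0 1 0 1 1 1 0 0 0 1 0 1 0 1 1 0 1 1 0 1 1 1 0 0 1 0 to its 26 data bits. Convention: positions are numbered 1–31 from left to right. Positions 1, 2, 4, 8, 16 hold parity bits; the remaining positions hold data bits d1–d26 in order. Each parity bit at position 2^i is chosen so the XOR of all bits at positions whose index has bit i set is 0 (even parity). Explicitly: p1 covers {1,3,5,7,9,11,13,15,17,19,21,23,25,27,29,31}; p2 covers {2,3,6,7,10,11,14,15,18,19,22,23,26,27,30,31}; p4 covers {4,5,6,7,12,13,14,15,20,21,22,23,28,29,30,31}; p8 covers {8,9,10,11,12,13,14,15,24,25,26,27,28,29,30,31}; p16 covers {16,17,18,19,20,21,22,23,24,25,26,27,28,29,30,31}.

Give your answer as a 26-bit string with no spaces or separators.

s1 (pos 1,3,5,7,9,11,13,15,17,19,21,23,25,27,29,31): 0⊕0⊕1⊕1⊕1⊕1⊕0⊕1⊕1⊕1⊕0⊕1⊕1⊕1⊕0⊕0 = 0
s2 (pos 2,3,6,7,10,11,14,15,18,19,22,23,26,27,30,31): 0⊕0⊕0⊕1⊕1⊕1⊕0⊕1⊕0⊕1⊕1⊕1⊕1⊕1⊕1⊕0 = 0
s4 (pos 4,5,6,7,12,13,14,15,20,21,22,23,28,29,30,31): 0⊕1⊕0⊕1⊕0⊕0⊕0⊕1⊕1⊕0⊕1⊕1⊕0⊕0⊕1⊕0 = 1
s8 (pos 8,9,10,11,12,13,14,15,24,25,26,27,28,29,30,31): 0⊕1⊕1⊕1⊕0⊕0⊕0⊕1⊕0⊕1⊕1⊕1⊕0⊕0⊕1⊕0 = 0
s16 (pos 16,17,18,19,20,21,22,23,24,25,26,27,28,29,30,31): 0⊕1⊕0⊕1⊕1⊕0⊕1⊕1⊕0⊕1⊕1⊕1⊕0⊕0⊕1⊕0 = 1
Syndrome s16…s1 = 10100 → error at position 20.
Flip position 20: 0000101011100010101101101110010 → 0000101011100010101001101110010
Read data bits from positions 3,5,6,7,9,10,11,12,13,14,15,17,18,19,20,21,22,23,24,25,26,27,28,29,30,31: 01011110001101001101110010

01011110001101001101110010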